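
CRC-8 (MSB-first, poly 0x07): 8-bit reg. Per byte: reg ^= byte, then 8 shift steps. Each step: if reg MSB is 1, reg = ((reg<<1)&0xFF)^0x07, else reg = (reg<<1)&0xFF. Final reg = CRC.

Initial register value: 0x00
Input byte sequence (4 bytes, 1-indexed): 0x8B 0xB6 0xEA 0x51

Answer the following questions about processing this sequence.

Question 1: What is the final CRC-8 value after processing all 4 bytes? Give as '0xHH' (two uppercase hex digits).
After byte 1 (0x8B): reg=0xB8
After byte 2 (0xB6): reg=0x2A
After byte 3 (0xEA): reg=0x4E
After byte 4 (0x51): reg=0x5D

Answer: 0x5D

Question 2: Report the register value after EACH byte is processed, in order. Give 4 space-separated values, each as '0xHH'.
0xB8 0x2A 0x4E 0x5D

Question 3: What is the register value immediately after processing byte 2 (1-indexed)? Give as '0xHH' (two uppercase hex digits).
After byte 1 (0x8B): reg=0xB8
After byte 2 (0xB6): reg=0x2A

Answer: 0x2A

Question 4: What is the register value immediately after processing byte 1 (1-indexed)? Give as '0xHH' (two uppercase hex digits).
Answer: 0xB8

Derivation:
After byte 1 (0x8B): reg=0xB8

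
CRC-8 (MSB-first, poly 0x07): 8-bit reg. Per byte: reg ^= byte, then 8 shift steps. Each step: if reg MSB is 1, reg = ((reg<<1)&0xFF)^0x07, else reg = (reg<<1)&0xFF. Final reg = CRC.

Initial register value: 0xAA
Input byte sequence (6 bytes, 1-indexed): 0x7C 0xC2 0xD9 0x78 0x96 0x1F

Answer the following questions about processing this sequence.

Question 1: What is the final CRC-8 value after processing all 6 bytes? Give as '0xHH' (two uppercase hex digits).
After byte 1 (0x7C): reg=0x2C
After byte 2 (0xC2): reg=0x84
After byte 3 (0xD9): reg=0x94
After byte 4 (0x78): reg=0x8A
After byte 5 (0x96): reg=0x54
After byte 6 (0x1F): reg=0xF6

Answer: 0xF6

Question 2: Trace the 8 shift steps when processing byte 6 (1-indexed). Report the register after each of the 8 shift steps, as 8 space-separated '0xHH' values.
Answer: 0x96 0x2B 0x56 0xAC 0x5F 0xBE 0x7B 0xF6

Derivation:
After byte 1 (0x7C): reg=0x2C
After byte 2 (0xC2): reg=0x84
After byte 3 (0xD9): reg=0x94
After byte 4 (0x78): reg=0x8A
After byte 5 (0x96): reg=0x54
Register before byte 6: 0x54
After XOR with byte 0x1F: 0x4B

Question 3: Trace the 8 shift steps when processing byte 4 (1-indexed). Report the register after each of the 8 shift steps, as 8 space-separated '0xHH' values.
After byte 1 (0x7C): reg=0x2C
After byte 2 (0xC2): reg=0x84
After byte 3 (0xD9): reg=0x94
Register before byte 4: 0x94
After XOR with byte 0x78: 0xEC

Answer: 0xDF 0xB9 0x75 0xEA 0xD3 0xA1 0x45 0x8A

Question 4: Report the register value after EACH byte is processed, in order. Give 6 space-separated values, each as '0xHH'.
0x2C 0x84 0x94 0x8A 0x54 0xF6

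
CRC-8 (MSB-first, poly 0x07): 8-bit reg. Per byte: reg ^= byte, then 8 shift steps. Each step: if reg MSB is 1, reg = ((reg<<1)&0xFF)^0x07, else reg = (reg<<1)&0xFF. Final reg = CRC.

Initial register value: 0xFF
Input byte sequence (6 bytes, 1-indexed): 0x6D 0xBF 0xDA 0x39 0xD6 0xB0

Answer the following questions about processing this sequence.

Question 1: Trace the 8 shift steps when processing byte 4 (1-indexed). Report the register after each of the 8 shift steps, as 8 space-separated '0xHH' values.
After byte 1 (0x6D): reg=0xF7
After byte 2 (0xBF): reg=0xFF
After byte 3 (0xDA): reg=0xFB
Register before byte 4: 0xFB
After XOR with byte 0x39: 0xC2

Answer: 0x83 0x01 0x02 0x04 0x08 0x10 0x20 0x40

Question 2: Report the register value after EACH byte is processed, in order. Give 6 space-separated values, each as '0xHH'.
0xF7 0xFF 0xFB 0x40 0xEB 0x86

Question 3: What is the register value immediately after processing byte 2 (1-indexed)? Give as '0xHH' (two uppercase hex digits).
After byte 1 (0x6D): reg=0xF7
After byte 2 (0xBF): reg=0xFF

Answer: 0xFF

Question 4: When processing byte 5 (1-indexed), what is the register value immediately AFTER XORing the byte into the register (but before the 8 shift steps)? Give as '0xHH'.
Register before byte 5: 0x40
Byte 5: 0xD6
0x40 XOR 0xD6 = 0x96

Answer: 0x96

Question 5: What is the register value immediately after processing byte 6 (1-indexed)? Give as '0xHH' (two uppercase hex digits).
After byte 1 (0x6D): reg=0xF7
After byte 2 (0xBF): reg=0xFF
After byte 3 (0xDA): reg=0xFB
After byte 4 (0x39): reg=0x40
After byte 5 (0xD6): reg=0xEB
After byte 6 (0xB0): reg=0x86

Answer: 0x86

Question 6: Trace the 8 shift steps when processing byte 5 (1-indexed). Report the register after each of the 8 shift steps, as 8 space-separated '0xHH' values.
Answer: 0x2B 0x56 0xAC 0x5F 0xBE 0x7B 0xF6 0xEB

Derivation:
After byte 1 (0x6D): reg=0xF7
After byte 2 (0xBF): reg=0xFF
After byte 3 (0xDA): reg=0xFB
After byte 4 (0x39): reg=0x40
Register before byte 5: 0x40
After XOR with byte 0xD6: 0x96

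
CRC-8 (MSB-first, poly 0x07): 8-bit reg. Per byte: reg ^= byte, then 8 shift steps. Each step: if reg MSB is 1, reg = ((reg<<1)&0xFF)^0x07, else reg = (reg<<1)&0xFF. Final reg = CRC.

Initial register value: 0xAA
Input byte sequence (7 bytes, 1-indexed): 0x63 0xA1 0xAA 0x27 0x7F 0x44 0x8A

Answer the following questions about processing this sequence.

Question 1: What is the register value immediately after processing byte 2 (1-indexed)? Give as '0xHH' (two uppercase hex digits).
After byte 1 (0x63): reg=0x71
After byte 2 (0xA1): reg=0x3E

Answer: 0x3E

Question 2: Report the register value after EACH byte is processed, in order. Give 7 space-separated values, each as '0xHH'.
0x71 0x3E 0xE5 0x40 0xBD 0xE1 0x16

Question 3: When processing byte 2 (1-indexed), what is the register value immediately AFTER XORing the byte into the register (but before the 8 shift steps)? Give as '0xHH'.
Answer: 0xD0

Derivation:
Register before byte 2: 0x71
Byte 2: 0xA1
0x71 XOR 0xA1 = 0xD0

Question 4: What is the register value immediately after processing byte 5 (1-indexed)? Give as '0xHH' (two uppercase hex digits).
Answer: 0xBD

Derivation:
After byte 1 (0x63): reg=0x71
After byte 2 (0xA1): reg=0x3E
After byte 3 (0xAA): reg=0xE5
After byte 4 (0x27): reg=0x40
After byte 5 (0x7F): reg=0xBD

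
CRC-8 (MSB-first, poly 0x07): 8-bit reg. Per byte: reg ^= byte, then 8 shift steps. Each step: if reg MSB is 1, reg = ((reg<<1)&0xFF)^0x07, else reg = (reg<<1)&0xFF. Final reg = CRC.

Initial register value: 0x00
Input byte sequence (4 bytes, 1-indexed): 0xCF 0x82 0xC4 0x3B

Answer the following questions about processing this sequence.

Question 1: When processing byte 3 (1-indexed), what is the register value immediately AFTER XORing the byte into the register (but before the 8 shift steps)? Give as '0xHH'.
Register before byte 3: 0xA9
Byte 3: 0xC4
0xA9 XOR 0xC4 = 0x6D

Answer: 0x6D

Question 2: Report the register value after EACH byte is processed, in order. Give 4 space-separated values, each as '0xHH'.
0x63 0xA9 0x04 0xBD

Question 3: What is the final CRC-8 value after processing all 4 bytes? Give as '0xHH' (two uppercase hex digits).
After byte 1 (0xCF): reg=0x63
After byte 2 (0x82): reg=0xA9
After byte 3 (0xC4): reg=0x04
After byte 4 (0x3B): reg=0xBD

Answer: 0xBD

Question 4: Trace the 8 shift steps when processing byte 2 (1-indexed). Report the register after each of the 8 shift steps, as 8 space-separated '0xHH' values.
Answer: 0xC5 0x8D 0x1D 0x3A 0x74 0xE8 0xD7 0xA9

Derivation:
After byte 1 (0xCF): reg=0x63
Register before byte 2: 0x63
After XOR with byte 0x82: 0xE1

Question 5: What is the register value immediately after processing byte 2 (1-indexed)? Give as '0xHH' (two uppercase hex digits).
Answer: 0xA9

Derivation:
After byte 1 (0xCF): reg=0x63
After byte 2 (0x82): reg=0xA9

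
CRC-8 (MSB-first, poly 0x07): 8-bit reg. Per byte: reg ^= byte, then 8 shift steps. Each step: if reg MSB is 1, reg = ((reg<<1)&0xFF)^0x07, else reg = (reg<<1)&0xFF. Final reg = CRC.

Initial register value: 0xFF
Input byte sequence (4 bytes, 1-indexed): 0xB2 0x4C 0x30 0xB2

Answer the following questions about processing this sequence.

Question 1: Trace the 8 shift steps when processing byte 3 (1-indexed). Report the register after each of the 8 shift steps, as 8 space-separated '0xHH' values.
After byte 1 (0xB2): reg=0xE4
After byte 2 (0x4C): reg=0x51
Register before byte 3: 0x51
After XOR with byte 0x30: 0x61

Answer: 0xC2 0x83 0x01 0x02 0x04 0x08 0x10 0x20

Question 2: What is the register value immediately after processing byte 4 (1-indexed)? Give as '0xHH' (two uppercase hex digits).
Answer: 0xF7

Derivation:
After byte 1 (0xB2): reg=0xE4
After byte 2 (0x4C): reg=0x51
After byte 3 (0x30): reg=0x20
After byte 4 (0xB2): reg=0xF7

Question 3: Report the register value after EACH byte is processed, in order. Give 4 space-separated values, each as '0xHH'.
0xE4 0x51 0x20 0xF7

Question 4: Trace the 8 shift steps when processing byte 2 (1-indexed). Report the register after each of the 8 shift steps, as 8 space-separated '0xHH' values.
Answer: 0x57 0xAE 0x5B 0xB6 0x6B 0xD6 0xAB 0x51

Derivation:
After byte 1 (0xB2): reg=0xE4
Register before byte 2: 0xE4
After XOR with byte 0x4C: 0xA8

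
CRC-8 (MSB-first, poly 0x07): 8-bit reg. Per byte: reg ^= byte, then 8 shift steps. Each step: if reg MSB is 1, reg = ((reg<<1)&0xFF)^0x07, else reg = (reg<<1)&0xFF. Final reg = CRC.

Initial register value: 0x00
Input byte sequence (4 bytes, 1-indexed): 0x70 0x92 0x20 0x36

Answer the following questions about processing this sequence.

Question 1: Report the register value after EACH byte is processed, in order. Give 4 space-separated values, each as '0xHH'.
0x57 0x55 0x4C 0x61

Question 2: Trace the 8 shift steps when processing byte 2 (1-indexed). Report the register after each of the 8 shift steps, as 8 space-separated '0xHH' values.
Answer: 0x8D 0x1D 0x3A 0x74 0xE8 0xD7 0xA9 0x55

Derivation:
After byte 1 (0x70): reg=0x57
Register before byte 2: 0x57
After XOR with byte 0x92: 0xC5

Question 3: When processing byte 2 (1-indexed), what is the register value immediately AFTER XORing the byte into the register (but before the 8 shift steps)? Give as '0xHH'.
Register before byte 2: 0x57
Byte 2: 0x92
0x57 XOR 0x92 = 0xC5

Answer: 0xC5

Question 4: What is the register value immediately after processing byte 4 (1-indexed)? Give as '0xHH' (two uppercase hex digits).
After byte 1 (0x70): reg=0x57
After byte 2 (0x92): reg=0x55
After byte 3 (0x20): reg=0x4C
After byte 4 (0x36): reg=0x61

Answer: 0x61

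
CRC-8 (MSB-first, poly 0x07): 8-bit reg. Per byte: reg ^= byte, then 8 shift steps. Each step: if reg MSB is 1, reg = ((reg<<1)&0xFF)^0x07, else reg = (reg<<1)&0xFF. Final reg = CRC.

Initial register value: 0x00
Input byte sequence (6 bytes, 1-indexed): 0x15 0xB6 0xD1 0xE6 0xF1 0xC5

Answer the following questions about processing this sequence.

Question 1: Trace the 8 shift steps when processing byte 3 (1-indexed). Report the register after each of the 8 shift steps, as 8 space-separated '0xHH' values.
After byte 1 (0x15): reg=0x6B
After byte 2 (0xB6): reg=0x1D
Register before byte 3: 0x1D
After XOR with byte 0xD1: 0xCC

Answer: 0x9F 0x39 0x72 0xE4 0xCF 0x99 0x35 0x6A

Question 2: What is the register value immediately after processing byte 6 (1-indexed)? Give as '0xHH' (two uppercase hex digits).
Answer: 0xA5

Derivation:
After byte 1 (0x15): reg=0x6B
After byte 2 (0xB6): reg=0x1D
After byte 3 (0xD1): reg=0x6A
After byte 4 (0xE6): reg=0xAD
After byte 5 (0xF1): reg=0x93
After byte 6 (0xC5): reg=0xA5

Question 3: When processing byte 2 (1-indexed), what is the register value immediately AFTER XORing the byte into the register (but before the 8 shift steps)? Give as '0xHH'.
Register before byte 2: 0x6B
Byte 2: 0xB6
0x6B XOR 0xB6 = 0xDD

Answer: 0xDD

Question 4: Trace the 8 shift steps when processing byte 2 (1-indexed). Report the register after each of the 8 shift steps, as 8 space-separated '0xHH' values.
After byte 1 (0x15): reg=0x6B
Register before byte 2: 0x6B
After XOR with byte 0xB6: 0xDD

Answer: 0xBD 0x7D 0xFA 0xF3 0xE1 0xC5 0x8D 0x1D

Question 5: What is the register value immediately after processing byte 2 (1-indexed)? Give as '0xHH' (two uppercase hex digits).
Answer: 0x1D

Derivation:
After byte 1 (0x15): reg=0x6B
After byte 2 (0xB6): reg=0x1D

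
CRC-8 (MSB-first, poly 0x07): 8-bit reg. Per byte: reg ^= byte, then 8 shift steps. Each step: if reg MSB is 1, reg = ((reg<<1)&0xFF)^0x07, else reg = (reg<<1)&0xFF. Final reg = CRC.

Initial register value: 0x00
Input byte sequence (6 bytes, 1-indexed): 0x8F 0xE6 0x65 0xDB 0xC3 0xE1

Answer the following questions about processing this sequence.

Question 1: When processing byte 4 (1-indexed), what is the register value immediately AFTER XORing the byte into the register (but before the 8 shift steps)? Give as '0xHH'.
Register before byte 4: 0x4D
Byte 4: 0xDB
0x4D XOR 0xDB = 0x96

Answer: 0x96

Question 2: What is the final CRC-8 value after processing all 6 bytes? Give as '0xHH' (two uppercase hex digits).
Answer: 0xAF

Derivation:
After byte 1 (0x8F): reg=0xA4
After byte 2 (0xE6): reg=0xC9
After byte 3 (0x65): reg=0x4D
After byte 4 (0xDB): reg=0xEB
After byte 5 (0xC3): reg=0xD8
After byte 6 (0xE1): reg=0xAF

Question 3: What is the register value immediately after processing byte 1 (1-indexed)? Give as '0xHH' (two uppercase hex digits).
After byte 1 (0x8F): reg=0xA4

Answer: 0xA4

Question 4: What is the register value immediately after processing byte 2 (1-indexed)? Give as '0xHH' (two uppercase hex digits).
Answer: 0xC9

Derivation:
After byte 1 (0x8F): reg=0xA4
After byte 2 (0xE6): reg=0xC9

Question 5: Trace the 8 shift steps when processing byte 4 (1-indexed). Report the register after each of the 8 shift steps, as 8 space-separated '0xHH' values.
After byte 1 (0x8F): reg=0xA4
After byte 2 (0xE6): reg=0xC9
After byte 3 (0x65): reg=0x4D
Register before byte 4: 0x4D
After XOR with byte 0xDB: 0x96

Answer: 0x2B 0x56 0xAC 0x5F 0xBE 0x7B 0xF6 0xEB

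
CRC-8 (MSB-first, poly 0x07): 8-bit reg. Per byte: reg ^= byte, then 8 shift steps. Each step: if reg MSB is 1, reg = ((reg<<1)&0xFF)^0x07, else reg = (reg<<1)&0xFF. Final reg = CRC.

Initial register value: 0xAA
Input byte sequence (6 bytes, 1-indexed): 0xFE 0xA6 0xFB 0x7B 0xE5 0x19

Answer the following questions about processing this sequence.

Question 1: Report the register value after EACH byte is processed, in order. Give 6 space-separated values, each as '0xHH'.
0xAB 0x23 0x06 0x74 0xFE 0xBB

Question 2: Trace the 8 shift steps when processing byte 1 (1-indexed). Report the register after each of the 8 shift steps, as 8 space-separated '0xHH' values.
Register before byte 1: 0xAA
After XOR with byte 0xFE: 0x54

Answer: 0xA8 0x57 0xAE 0x5B 0xB6 0x6B 0xD6 0xAB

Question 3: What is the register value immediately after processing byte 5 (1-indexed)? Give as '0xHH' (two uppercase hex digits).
After byte 1 (0xFE): reg=0xAB
After byte 2 (0xA6): reg=0x23
After byte 3 (0xFB): reg=0x06
After byte 4 (0x7B): reg=0x74
After byte 5 (0xE5): reg=0xFE

Answer: 0xFE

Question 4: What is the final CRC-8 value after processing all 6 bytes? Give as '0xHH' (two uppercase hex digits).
Answer: 0xBB

Derivation:
After byte 1 (0xFE): reg=0xAB
After byte 2 (0xA6): reg=0x23
After byte 3 (0xFB): reg=0x06
After byte 4 (0x7B): reg=0x74
After byte 5 (0xE5): reg=0xFE
After byte 6 (0x19): reg=0xBB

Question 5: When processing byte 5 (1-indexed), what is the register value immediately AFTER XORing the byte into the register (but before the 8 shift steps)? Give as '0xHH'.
Answer: 0x91

Derivation:
Register before byte 5: 0x74
Byte 5: 0xE5
0x74 XOR 0xE5 = 0x91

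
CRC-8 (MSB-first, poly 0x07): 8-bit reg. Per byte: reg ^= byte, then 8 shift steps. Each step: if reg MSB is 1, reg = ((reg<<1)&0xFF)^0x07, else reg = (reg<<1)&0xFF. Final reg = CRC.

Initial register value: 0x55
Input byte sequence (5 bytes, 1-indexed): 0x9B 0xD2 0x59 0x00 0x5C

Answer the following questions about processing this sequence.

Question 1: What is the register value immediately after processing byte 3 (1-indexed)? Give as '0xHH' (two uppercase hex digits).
Answer: 0xB9

Derivation:
After byte 1 (0x9B): reg=0x64
After byte 2 (0xD2): reg=0x0B
After byte 3 (0x59): reg=0xB9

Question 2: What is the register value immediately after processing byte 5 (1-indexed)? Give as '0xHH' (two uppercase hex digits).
After byte 1 (0x9B): reg=0x64
After byte 2 (0xD2): reg=0x0B
After byte 3 (0x59): reg=0xB9
After byte 4 (0x00): reg=0x26
After byte 5 (0x5C): reg=0x61

Answer: 0x61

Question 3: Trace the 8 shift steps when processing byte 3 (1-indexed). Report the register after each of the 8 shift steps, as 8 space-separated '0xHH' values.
After byte 1 (0x9B): reg=0x64
After byte 2 (0xD2): reg=0x0B
Register before byte 3: 0x0B
After XOR with byte 0x59: 0x52

Answer: 0xA4 0x4F 0x9E 0x3B 0x76 0xEC 0xDF 0xB9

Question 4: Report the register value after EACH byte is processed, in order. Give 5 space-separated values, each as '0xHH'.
0x64 0x0B 0xB9 0x26 0x61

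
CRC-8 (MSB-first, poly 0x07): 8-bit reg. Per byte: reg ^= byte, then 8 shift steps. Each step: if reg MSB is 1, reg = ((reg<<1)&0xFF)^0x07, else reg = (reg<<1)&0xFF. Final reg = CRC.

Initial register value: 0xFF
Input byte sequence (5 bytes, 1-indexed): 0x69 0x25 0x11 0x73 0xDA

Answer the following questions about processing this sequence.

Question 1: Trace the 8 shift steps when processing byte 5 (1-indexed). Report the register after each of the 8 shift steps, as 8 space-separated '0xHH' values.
After byte 1 (0x69): reg=0xEB
After byte 2 (0x25): reg=0x64
After byte 3 (0x11): reg=0x4C
After byte 4 (0x73): reg=0xBD
Register before byte 5: 0xBD
After XOR with byte 0xDA: 0x67

Answer: 0xCE 0x9B 0x31 0x62 0xC4 0x8F 0x19 0x32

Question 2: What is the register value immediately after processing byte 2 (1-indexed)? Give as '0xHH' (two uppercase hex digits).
After byte 1 (0x69): reg=0xEB
After byte 2 (0x25): reg=0x64

Answer: 0x64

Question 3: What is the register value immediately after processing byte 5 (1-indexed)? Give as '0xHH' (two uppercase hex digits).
Answer: 0x32

Derivation:
After byte 1 (0x69): reg=0xEB
After byte 2 (0x25): reg=0x64
After byte 3 (0x11): reg=0x4C
After byte 4 (0x73): reg=0xBD
After byte 5 (0xDA): reg=0x32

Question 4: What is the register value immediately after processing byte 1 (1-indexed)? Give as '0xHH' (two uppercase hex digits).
Answer: 0xEB

Derivation:
After byte 1 (0x69): reg=0xEB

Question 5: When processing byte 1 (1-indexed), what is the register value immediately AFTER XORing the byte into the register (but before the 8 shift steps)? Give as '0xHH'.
Register before byte 1: 0xFF
Byte 1: 0x69
0xFF XOR 0x69 = 0x96

Answer: 0x96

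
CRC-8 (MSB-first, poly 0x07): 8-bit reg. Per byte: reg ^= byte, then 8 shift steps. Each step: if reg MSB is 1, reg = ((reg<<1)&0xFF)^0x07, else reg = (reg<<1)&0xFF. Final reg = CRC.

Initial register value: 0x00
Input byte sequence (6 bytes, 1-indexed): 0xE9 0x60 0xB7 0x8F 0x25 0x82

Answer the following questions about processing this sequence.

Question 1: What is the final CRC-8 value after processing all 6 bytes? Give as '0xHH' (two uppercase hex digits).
Answer: 0xB5

Derivation:
After byte 1 (0xE9): reg=0x91
After byte 2 (0x60): reg=0xD9
After byte 3 (0xB7): reg=0x0D
After byte 4 (0x8F): reg=0x87
After byte 5 (0x25): reg=0x67
After byte 6 (0x82): reg=0xB5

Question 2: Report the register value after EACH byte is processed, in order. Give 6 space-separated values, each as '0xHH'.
0x91 0xD9 0x0D 0x87 0x67 0xB5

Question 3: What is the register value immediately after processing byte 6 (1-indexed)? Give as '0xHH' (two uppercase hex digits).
After byte 1 (0xE9): reg=0x91
After byte 2 (0x60): reg=0xD9
After byte 3 (0xB7): reg=0x0D
After byte 4 (0x8F): reg=0x87
After byte 5 (0x25): reg=0x67
After byte 6 (0x82): reg=0xB5

Answer: 0xB5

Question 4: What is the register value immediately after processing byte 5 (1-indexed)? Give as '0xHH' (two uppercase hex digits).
Answer: 0x67

Derivation:
After byte 1 (0xE9): reg=0x91
After byte 2 (0x60): reg=0xD9
After byte 3 (0xB7): reg=0x0D
After byte 4 (0x8F): reg=0x87
After byte 5 (0x25): reg=0x67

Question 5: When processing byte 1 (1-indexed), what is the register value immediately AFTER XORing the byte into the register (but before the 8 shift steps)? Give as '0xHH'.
Answer: 0xE9

Derivation:
Register before byte 1: 0x00
Byte 1: 0xE9
0x00 XOR 0xE9 = 0xE9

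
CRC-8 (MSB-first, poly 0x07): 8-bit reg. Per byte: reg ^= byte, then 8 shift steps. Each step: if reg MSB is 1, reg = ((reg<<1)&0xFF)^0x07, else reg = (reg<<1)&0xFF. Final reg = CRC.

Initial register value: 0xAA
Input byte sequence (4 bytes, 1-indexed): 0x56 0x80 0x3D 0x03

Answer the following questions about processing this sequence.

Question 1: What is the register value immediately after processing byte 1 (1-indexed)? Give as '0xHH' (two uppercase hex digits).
Answer: 0xFA

Derivation:
After byte 1 (0x56): reg=0xFA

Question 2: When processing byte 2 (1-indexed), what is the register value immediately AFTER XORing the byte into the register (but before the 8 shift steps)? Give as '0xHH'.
Register before byte 2: 0xFA
Byte 2: 0x80
0xFA XOR 0x80 = 0x7A

Answer: 0x7A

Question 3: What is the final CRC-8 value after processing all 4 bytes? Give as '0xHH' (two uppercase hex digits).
Answer: 0xF9

Derivation:
After byte 1 (0x56): reg=0xFA
After byte 2 (0x80): reg=0x61
After byte 3 (0x3D): reg=0x93
After byte 4 (0x03): reg=0xF9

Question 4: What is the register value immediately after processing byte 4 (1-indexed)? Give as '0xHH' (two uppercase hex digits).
Answer: 0xF9

Derivation:
After byte 1 (0x56): reg=0xFA
After byte 2 (0x80): reg=0x61
After byte 3 (0x3D): reg=0x93
After byte 4 (0x03): reg=0xF9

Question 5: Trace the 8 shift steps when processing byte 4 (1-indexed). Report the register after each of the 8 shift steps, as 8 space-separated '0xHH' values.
After byte 1 (0x56): reg=0xFA
After byte 2 (0x80): reg=0x61
After byte 3 (0x3D): reg=0x93
Register before byte 4: 0x93
After XOR with byte 0x03: 0x90

Answer: 0x27 0x4E 0x9C 0x3F 0x7E 0xFC 0xFF 0xF9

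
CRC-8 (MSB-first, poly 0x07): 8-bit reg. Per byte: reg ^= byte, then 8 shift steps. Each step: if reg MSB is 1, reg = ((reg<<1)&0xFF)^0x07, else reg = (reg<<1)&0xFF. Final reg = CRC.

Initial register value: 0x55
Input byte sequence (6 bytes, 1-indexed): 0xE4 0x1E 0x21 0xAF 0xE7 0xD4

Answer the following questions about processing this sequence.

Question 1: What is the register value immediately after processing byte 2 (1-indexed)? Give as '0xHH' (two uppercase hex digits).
After byte 1 (0xE4): reg=0x1E
After byte 2 (0x1E): reg=0x00

Answer: 0x00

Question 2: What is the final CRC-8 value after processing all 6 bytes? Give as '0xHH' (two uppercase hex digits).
Answer: 0xDD

Derivation:
After byte 1 (0xE4): reg=0x1E
After byte 2 (0x1E): reg=0x00
After byte 3 (0x21): reg=0xE7
After byte 4 (0xAF): reg=0xFF
After byte 5 (0xE7): reg=0x48
After byte 6 (0xD4): reg=0xDD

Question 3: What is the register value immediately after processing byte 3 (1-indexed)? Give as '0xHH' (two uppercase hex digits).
Answer: 0xE7

Derivation:
After byte 1 (0xE4): reg=0x1E
After byte 2 (0x1E): reg=0x00
After byte 3 (0x21): reg=0xE7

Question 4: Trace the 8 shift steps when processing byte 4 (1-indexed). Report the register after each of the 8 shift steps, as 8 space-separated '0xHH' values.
Answer: 0x90 0x27 0x4E 0x9C 0x3F 0x7E 0xFC 0xFF

Derivation:
After byte 1 (0xE4): reg=0x1E
After byte 2 (0x1E): reg=0x00
After byte 3 (0x21): reg=0xE7
Register before byte 4: 0xE7
After XOR with byte 0xAF: 0x48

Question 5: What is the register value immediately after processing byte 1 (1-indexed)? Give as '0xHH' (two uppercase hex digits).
After byte 1 (0xE4): reg=0x1E

Answer: 0x1E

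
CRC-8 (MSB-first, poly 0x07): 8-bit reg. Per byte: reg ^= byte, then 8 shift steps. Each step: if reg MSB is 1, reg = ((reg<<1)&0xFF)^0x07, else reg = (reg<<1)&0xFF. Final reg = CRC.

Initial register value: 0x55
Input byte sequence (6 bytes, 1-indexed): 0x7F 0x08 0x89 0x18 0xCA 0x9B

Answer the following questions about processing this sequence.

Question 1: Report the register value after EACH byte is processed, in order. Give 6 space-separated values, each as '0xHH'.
0xD6 0x14 0xDA 0x40 0xBF 0xFC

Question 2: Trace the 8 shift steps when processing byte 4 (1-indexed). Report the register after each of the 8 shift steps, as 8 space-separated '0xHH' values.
After byte 1 (0x7F): reg=0xD6
After byte 2 (0x08): reg=0x14
After byte 3 (0x89): reg=0xDA
Register before byte 4: 0xDA
After XOR with byte 0x18: 0xC2

Answer: 0x83 0x01 0x02 0x04 0x08 0x10 0x20 0x40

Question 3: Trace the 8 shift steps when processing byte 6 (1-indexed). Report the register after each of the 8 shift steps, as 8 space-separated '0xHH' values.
After byte 1 (0x7F): reg=0xD6
After byte 2 (0x08): reg=0x14
After byte 3 (0x89): reg=0xDA
After byte 4 (0x18): reg=0x40
After byte 5 (0xCA): reg=0xBF
Register before byte 6: 0xBF
After XOR with byte 0x9B: 0x24

Answer: 0x48 0x90 0x27 0x4E 0x9C 0x3F 0x7E 0xFC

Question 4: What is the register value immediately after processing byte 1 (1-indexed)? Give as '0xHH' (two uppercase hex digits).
Answer: 0xD6

Derivation:
After byte 1 (0x7F): reg=0xD6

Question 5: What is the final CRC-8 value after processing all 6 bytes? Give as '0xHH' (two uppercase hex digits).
Answer: 0xFC

Derivation:
After byte 1 (0x7F): reg=0xD6
After byte 2 (0x08): reg=0x14
After byte 3 (0x89): reg=0xDA
After byte 4 (0x18): reg=0x40
After byte 5 (0xCA): reg=0xBF
After byte 6 (0x9B): reg=0xFC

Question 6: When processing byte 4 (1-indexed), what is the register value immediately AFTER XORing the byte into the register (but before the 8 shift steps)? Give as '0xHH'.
Answer: 0xC2

Derivation:
Register before byte 4: 0xDA
Byte 4: 0x18
0xDA XOR 0x18 = 0xC2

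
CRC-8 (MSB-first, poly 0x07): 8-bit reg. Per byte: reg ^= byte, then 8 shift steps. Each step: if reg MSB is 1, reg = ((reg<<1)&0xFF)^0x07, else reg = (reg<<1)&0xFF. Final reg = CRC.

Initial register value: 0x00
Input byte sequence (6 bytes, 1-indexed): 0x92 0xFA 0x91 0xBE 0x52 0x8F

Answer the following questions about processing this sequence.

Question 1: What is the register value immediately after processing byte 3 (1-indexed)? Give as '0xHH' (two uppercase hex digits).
Answer: 0x17

Derivation:
After byte 1 (0x92): reg=0xF7
After byte 2 (0xFA): reg=0x23
After byte 3 (0x91): reg=0x17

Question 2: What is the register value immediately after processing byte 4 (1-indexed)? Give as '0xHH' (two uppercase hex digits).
After byte 1 (0x92): reg=0xF7
After byte 2 (0xFA): reg=0x23
After byte 3 (0x91): reg=0x17
After byte 4 (0xBE): reg=0x56

Answer: 0x56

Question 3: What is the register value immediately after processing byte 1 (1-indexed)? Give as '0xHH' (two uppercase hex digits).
After byte 1 (0x92): reg=0xF7

Answer: 0xF7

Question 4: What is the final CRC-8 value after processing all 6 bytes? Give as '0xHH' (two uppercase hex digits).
After byte 1 (0x92): reg=0xF7
After byte 2 (0xFA): reg=0x23
After byte 3 (0x91): reg=0x17
After byte 4 (0xBE): reg=0x56
After byte 5 (0x52): reg=0x1C
After byte 6 (0x8F): reg=0xF0

Answer: 0xF0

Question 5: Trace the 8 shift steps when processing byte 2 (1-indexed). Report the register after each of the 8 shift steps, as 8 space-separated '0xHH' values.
After byte 1 (0x92): reg=0xF7
Register before byte 2: 0xF7
After XOR with byte 0xFA: 0x0D

Answer: 0x1A 0x34 0x68 0xD0 0xA7 0x49 0x92 0x23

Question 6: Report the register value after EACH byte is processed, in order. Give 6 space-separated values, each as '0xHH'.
0xF7 0x23 0x17 0x56 0x1C 0xF0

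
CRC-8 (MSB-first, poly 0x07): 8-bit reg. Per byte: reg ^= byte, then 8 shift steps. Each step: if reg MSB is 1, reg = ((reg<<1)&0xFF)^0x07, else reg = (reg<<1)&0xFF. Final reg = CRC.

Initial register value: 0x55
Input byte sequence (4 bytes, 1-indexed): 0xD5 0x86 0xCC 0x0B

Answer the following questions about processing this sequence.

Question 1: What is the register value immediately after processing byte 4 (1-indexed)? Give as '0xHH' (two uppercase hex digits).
After byte 1 (0xD5): reg=0x89
After byte 2 (0x86): reg=0x2D
After byte 3 (0xCC): reg=0xA9
After byte 4 (0x0B): reg=0x67

Answer: 0x67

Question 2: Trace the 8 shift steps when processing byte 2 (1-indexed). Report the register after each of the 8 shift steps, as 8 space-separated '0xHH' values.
After byte 1 (0xD5): reg=0x89
Register before byte 2: 0x89
After XOR with byte 0x86: 0x0F

Answer: 0x1E 0x3C 0x78 0xF0 0xE7 0xC9 0x95 0x2D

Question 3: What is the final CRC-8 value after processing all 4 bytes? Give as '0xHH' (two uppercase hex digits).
After byte 1 (0xD5): reg=0x89
After byte 2 (0x86): reg=0x2D
After byte 3 (0xCC): reg=0xA9
After byte 4 (0x0B): reg=0x67

Answer: 0x67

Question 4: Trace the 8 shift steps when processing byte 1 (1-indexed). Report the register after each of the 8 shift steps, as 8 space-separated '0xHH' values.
Answer: 0x07 0x0E 0x1C 0x38 0x70 0xE0 0xC7 0x89

Derivation:
Register before byte 1: 0x55
After XOR with byte 0xD5: 0x80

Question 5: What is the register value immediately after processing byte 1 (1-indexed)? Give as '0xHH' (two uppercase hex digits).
After byte 1 (0xD5): reg=0x89

Answer: 0x89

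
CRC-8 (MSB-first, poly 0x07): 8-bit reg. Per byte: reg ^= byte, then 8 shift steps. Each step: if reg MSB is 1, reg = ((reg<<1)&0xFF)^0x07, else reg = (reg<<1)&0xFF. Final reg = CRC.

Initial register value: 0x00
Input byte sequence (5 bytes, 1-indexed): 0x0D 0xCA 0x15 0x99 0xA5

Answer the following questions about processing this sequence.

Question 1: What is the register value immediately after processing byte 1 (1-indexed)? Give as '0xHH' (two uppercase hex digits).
After byte 1 (0x0D): reg=0x23

Answer: 0x23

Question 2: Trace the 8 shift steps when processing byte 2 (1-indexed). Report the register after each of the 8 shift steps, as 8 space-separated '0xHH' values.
After byte 1 (0x0D): reg=0x23
Register before byte 2: 0x23
After XOR with byte 0xCA: 0xE9

Answer: 0xD5 0xAD 0x5D 0xBA 0x73 0xE6 0xCB 0x91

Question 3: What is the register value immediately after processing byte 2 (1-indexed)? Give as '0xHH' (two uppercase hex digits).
Answer: 0x91

Derivation:
After byte 1 (0x0D): reg=0x23
After byte 2 (0xCA): reg=0x91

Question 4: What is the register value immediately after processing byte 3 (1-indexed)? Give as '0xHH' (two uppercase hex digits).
After byte 1 (0x0D): reg=0x23
After byte 2 (0xCA): reg=0x91
After byte 3 (0x15): reg=0x95

Answer: 0x95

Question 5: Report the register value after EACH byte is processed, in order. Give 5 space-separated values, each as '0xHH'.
0x23 0x91 0x95 0x24 0x8E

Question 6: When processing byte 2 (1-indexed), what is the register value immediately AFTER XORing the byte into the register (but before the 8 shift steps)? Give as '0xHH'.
Register before byte 2: 0x23
Byte 2: 0xCA
0x23 XOR 0xCA = 0xE9

Answer: 0xE9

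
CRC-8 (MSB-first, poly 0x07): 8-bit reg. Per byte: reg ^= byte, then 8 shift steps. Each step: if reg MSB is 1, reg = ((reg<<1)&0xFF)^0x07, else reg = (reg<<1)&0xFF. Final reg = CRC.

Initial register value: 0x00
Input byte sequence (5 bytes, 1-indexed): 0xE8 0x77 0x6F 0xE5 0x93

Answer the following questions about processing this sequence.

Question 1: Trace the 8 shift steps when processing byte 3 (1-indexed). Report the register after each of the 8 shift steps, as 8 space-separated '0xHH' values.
After byte 1 (0xE8): reg=0x96
After byte 2 (0x77): reg=0xA9
Register before byte 3: 0xA9
After XOR with byte 0x6F: 0xC6

Answer: 0x8B 0x11 0x22 0x44 0x88 0x17 0x2E 0x5C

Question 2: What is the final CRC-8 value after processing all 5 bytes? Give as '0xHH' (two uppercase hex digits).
Answer: 0x02

Derivation:
After byte 1 (0xE8): reg=0x96
After byte 2 (0x77): reg=0xA9
After byte 3 (0x6F): reg=0x5C
After byte 4 (0xE5): reg=0x26
After byte 5 (0x93): reg=0x02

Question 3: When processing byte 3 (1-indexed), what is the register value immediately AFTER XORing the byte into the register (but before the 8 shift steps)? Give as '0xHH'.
Register before byte 3: 0xA9
Byte 3: 0x6F
0xA9 XOR 0x6F = 0xC6

Answer: 0xC6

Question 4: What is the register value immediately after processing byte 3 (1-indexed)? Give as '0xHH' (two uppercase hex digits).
After byte 1 (0xE8): reg=0x96
After byte 2 (0x77): reg=0xA9
After byte 3 (0x6F): reg=0x5C

Answer: 0x5C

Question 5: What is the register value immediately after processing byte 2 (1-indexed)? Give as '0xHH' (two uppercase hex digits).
After byte 1 (0xE8): reg=0x96
After byte 2 (0x77): reg=0xA9

Answer: 0xA9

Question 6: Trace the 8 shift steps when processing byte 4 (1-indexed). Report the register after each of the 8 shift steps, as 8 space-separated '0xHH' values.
Answer: 0x75 0xEA 0xD3 0xA1 0x45 0x8A 0x13 0x26

Derivation:
After byte 1 (0xE8): reg=0x96
After byte 2 (0x77): reg=0xA9
After byte 3 (0x6F): reg=0x5C
Register before byte 4: 0x5C
After XOR with byte 0xE5: 0xB9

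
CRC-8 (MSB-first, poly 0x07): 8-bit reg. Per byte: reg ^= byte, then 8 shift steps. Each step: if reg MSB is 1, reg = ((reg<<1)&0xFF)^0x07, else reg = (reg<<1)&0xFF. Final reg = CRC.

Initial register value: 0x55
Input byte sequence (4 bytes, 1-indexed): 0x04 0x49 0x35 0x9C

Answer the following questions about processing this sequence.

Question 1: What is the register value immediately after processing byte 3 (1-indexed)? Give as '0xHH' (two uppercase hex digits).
Answer: 0x22

Derivation:
After byte 1 (0x04): reg=0xB0
After byte 2 (0x49): reg=0xE1
After byte 3 (0x35): reg=0x22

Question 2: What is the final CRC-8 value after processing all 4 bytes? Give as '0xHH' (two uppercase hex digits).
After byte 1 (0x04): reg=0xB0
After byte 2 (0x49): reg=0xE1
After byte 3 (0x35): reg=0x22
After byte 4 (0x9C): reg=0x33

Answer: 0x33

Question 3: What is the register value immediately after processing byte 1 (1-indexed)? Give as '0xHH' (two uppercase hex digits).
Answer: 0xB0

Derivation:
After byte 1 (0x04): reg=0xB0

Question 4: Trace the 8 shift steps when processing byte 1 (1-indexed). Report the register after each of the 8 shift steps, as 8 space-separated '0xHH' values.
Register before byte 1: 0x55
After XOR with byte 0x04: 0x51

Answer: 0xA2 0x43 0x86 0x0B 0x16 0x2C 0x58 0xB0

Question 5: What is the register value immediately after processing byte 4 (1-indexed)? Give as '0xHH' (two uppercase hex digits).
Answer: 0x33

Derivation:
After byte 1 (0x04): reg=0xB0
After byte 2 (0x49): reg=0xE1
After byte 3 (0x35): reg=0x22
After byte 4 (0x9C): reg=0x33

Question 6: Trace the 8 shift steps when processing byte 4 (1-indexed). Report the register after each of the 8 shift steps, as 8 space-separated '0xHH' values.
After byte 1 (0x04): reg=0xB0
After byte 2 (0x49): reg=0xE1
After byte 3 (0x35): reg=0x22
Register before byte 4: 0x22
After XOR with byte 0x9C: 0xBE

Answer: 0x7B 0xF6 0xEB 0xD1 0xA5 0x4D 0x9A 0x33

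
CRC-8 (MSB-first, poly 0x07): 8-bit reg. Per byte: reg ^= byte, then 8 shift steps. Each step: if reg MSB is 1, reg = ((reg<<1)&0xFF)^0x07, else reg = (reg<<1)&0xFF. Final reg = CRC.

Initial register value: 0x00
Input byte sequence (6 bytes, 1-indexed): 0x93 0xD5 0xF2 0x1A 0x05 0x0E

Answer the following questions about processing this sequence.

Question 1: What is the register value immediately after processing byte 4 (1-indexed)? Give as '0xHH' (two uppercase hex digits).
After byte 1 (0x93): reg=0xF0
After byte 2 (0xD5): reg=0xFB
After byte 3 (0xF2): reg=0x3F
After byte 4 (0x1A): reg=0xFB

Answer: 0xFB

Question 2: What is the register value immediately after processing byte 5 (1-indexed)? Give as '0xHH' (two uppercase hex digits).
Answer: 0xF4

Derivation:
After byte 1 (0x93): reg=0xF0
After byte 2 (0xD5): reg=0xFB
After byte 3 (0xF2): reg=0x3F
After byte 4 (0x1A): reg=0xFB
After byte 5 (0x05): reg=0xF4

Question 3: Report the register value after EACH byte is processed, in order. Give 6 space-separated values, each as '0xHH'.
0xF0 0xFB 0x3F 0xFB 0xF4 0xE8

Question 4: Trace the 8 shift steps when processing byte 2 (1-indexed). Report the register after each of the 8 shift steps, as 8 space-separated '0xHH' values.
After byte 1 (0x93): reg=0xF0
Register before byte 2: 0xF0
After XOR with byte 0xD5: 0x25

Answer: 0x4A 0x94 0x2F 0x5E 0xBC 0x7F 0xFE 0xFB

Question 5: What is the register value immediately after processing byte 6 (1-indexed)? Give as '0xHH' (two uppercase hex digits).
After byte 1 (0x93): reg=0xF0
After byte 2 (0xD5): reg=0xFB
After byte 3 (0xF2): reg=0x3F
After byte 4 (0x1A): reg=0xFB
After byte 5 (0x05): reg=0xF4
After byte 6 (0x0E): reg=0xE8

Answer: 0xE8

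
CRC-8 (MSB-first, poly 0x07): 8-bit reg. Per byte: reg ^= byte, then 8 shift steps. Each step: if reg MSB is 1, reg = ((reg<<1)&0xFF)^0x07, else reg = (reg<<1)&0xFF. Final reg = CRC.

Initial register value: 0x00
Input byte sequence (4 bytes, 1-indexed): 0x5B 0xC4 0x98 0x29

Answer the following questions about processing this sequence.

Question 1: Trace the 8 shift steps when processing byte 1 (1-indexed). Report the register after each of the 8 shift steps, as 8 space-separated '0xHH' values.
Answer: 0xB6 0x6B 0xD6 0xAB 0x51 0xA2 0x43 0x86

Derivation:
Register before byte 1: 0x00
After XOR with byte 0x5B: 0x5B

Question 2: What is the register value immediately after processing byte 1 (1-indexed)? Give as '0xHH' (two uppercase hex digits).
Answer: 0x86

Derivation:
After byte 1 (0x5B): reg=0x86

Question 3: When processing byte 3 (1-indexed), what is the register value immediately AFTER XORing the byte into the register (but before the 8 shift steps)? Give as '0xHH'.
Register before byte 3: 0xC9
Byte 3: 0x98
0xC9 XOR 0x98 = 0x51

Answer: 0x51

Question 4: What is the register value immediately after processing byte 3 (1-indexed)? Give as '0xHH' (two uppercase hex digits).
After byte 1 (0x5B): reg=0x86
After byte 2 (0xC4): reg=0xC9
After byte 3 (0x98): reg=0xB0

Answer: 0xB0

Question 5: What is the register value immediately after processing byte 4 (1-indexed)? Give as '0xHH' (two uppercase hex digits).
After byte 1 (0x5B): reg=0x86
After byte 2 (0xC4): reg=0xC9
After byte 3 (0x98): reg=0xB0
After byte 4 (0x29): reg=0xC6

Answer: 0xC6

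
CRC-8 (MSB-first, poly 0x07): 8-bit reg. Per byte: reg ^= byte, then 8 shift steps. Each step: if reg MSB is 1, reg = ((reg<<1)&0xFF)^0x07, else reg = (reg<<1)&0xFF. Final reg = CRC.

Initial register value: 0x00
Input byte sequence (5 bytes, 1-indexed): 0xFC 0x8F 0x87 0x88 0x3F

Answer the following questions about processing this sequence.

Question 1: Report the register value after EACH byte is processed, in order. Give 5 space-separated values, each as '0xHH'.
0xFA 0x4C 0x7F 0xCB 0xC2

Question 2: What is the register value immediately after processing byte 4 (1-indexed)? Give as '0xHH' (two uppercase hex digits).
After byte 1 (0xFC): reg=0xFA
After byte 2 (0x8F): reg=0x4C
After byte 3 (0x87): reg=0x7F
After byte 4 (0x88): reg=0xCB

Answer: 0xCB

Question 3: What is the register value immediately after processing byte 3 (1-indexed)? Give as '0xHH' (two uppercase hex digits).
After byte 1 (0xFC): reg=0xFA
After byte 2 (0x8F): reg=0x4C
After byte 3 (0x87): reg=0x7F

Answer: 0x7F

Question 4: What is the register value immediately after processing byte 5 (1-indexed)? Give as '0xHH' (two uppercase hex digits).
Answer: 0xC2

Derivation:
After byte 1 (0xFC): reg=0xFA
After byte 2 (0x8F): reg=0x4C
After byte 3 (0x87): reg=0x7F
After byte 4 (0x88): reg=0xCB
After byte 5 (0x3F): reg=0xC2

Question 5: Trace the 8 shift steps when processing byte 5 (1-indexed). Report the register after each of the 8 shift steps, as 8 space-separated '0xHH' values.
After byte 1 (0xFC): reg=0xFA
After byte 2 (0x8F): reg=0x4C
After byte 3 (0x87): reg=0x7F
After byte 4 (0x88): reg=0xCB
Register before byte 5: 0xCB
After XOR with byte 0x3F: 0xF4

Answer: 0xEF 0xD9 0xB5 0x6D 0xDA 0xB3 0x61 0xC2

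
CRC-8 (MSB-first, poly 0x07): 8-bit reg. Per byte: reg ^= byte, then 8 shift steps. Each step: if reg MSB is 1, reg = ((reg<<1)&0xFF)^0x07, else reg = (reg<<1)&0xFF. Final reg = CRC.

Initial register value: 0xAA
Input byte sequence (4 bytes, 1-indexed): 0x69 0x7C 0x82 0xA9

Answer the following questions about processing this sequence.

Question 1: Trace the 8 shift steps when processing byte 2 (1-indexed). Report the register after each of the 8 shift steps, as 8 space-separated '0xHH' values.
After byte 1 (0x69): reg=0x47
Register before byte 2: 0x47
After XOR with byte 0x7C: 0x3B

Answer: 0x76 0xEC 0xDF 0xB9 0x75 0xEA 0xD3 0xA1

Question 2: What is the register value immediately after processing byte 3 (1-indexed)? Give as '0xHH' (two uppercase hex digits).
Answer: 0xE9

Derivation:
After byte 1 (0x69): reg=0x47
After byte 2 (0x7C): reg=0xA1
After byte 3 (0x82): reg=0xE9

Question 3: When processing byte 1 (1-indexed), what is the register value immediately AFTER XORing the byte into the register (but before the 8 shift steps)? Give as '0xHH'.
Register before byte 1: 0xAA
Byte 1: 0x69
0xAA XOR 0x69 = 0xC3

Answer: 0xC3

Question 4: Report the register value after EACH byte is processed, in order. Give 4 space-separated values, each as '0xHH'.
0x47 0xA1 0xE9 0xC7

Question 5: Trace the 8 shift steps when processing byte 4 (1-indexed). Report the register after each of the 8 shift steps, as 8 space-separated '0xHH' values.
Answer: 0x80 0x07 0x0E 0x1C 0x38 0x70 0xE0 0xC7

Derivation:
After byte 1 (0x69): reg=0x47
After byte 2 (0x7C): reg=0xA1
After byte 3 (0x82): reg=0xE9
Register before byte 4: 0xE9
After XOR with byte 0xA9: 0x40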